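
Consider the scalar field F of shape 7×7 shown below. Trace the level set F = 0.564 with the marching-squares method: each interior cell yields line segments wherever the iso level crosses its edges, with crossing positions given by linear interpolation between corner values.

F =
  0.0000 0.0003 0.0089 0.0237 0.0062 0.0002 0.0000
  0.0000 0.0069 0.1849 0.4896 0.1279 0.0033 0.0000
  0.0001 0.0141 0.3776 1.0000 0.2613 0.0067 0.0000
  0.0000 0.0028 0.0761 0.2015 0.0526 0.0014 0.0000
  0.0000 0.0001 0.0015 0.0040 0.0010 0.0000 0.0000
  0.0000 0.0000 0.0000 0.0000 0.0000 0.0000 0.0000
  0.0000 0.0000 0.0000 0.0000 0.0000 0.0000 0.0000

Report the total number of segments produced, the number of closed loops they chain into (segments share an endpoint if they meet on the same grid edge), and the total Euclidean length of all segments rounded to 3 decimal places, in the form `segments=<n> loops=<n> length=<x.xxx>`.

segments=4 loops=1 length=3.835

cell (1,2): code 0100 → (1.146,3.000)–(2.000,2.299)
cell (1,3): code 1000 → (2.000,3.590)–(1.146,3.000)
cell (2,2): code 0010 → (2.000,2.299)–(2.546,3.000)
cell (2,3): code 0001 → (2.546,3.000)–(2.000,3.590)
total: 4 segments, chained into 1 closed loop(s), length Σ = 3.835274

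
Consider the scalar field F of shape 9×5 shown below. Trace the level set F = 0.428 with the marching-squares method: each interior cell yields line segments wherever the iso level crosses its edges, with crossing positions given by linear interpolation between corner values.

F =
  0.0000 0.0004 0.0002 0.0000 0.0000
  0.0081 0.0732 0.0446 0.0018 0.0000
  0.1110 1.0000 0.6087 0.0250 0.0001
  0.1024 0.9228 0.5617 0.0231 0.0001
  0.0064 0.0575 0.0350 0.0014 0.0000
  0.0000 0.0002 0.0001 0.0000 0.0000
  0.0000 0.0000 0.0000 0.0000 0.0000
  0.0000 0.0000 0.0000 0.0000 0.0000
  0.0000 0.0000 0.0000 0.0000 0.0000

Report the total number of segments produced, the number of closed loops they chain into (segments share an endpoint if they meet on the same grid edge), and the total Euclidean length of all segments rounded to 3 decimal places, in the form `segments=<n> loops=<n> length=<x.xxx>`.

segments=8 loops=1 length=6.618

cell (1,0): code 0100 → (1.383,1.000)–(2.000,0.357)
cell (1,1): code 1100 → (1.680,2.000)–(1.383,1.000)
cell (1,2): code 1000 → (2.000,2.310)–(1.680,2.000)
cell (2,0): code 0110 → (2.000,0.357)–(3.000,0.397)
cell (2,2): code 1001 → (3.000,2.248)–(2.000,2.310)
cell (3,0): code 0010 → (3.000,0.397)–(3.572,1.000)
cell (3,1): code 0011 → (3.572,1.000)–(3.254,2.000)
cell (3,2): code 0001 → (3.254,2.000)–(3.000,2.248)
total: 8 segments, chained into 1 closed loop(s), length Σ = 6.618360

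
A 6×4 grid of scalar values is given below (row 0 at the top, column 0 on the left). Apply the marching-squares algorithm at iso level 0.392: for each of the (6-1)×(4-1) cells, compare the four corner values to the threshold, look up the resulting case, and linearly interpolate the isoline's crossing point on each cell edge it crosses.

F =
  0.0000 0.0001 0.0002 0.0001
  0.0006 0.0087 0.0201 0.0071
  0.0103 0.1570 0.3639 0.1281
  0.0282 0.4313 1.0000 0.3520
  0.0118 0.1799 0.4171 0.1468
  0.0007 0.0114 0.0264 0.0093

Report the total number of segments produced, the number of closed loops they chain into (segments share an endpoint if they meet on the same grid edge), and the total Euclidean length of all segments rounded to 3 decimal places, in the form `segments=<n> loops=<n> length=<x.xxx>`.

cell (2,0): code 0100 → (2.857,1.000)–(3.000,0.903)
cell (2,1): code 1100 → (2.044,2.000)–(2.857,1.000)
cell (2,2): code 1000 → (3.000,2.938)–(2.044,2.000)
cell (3,0): code 0010 → (3.000,0.903)–(3.156,1.000)
cell (3,1): code 0111 → (3.156,1.000)–(4.000,1.894)
cell (3,2): code 1001 → (4.000,2.093)–(3.000,2.938)
cell (4,1): code 0010 → (4.000,1.894)–(4.064,2.000)
cell (4,2): code 0001 → (4.064,2.000)–(4.000,2.093)
total: 8 segments, chained into 1 closed loop(s), length Σ = 5.760975

segments=8 loops=1 length=5.761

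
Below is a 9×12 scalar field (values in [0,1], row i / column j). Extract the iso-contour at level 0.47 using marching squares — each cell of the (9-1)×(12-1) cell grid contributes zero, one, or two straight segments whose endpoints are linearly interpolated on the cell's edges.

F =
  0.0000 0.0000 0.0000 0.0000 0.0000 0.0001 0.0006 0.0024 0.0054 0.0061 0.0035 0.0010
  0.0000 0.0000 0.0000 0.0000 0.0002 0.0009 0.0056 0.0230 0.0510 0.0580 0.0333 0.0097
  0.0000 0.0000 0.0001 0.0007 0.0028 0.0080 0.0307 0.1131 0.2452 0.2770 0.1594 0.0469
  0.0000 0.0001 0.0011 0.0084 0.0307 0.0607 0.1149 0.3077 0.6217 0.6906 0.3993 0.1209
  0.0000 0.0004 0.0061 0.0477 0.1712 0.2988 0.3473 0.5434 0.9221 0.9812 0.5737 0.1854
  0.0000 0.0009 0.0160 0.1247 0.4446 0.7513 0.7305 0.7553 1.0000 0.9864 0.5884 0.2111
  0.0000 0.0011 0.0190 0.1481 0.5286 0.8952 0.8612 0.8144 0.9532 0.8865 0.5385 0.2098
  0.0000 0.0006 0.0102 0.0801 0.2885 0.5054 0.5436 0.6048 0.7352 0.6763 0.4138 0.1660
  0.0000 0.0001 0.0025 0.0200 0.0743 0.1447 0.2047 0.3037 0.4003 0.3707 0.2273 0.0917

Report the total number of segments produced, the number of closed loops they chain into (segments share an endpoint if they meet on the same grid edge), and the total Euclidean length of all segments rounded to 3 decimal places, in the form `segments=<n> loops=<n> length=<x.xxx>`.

cell (2,7): code 0100 → (2.597,8.000)–(3.000,7.517)
cell (2,8): code 1100 → (2.467,9.000)–(2.597,8.000)
cell (2,9): code 1000 → (3.000,9.757)–(2.467,9.000)
cell (3,6): code 0100 → (3.689,7.000)–(4.000,6.626)
cell (3,7): code 1110 → (3.000,7.517)–(3.689,7.000)
cell (3,9): code 1101 → (3.405,10.000)–(3.000,9.757)
cell (3,10): code 1000 → (4.000,10.267)–(3.405,10.000)
cell (4,4): code 0100 → (4.378,5.000)–(5.000,4.083)
cell (4,5): code 1100 → (4.320,6.000)–(4.378,5.000)
cell (4,6): code 1110 → (4.000,6.626)–(4.320,6.000)
cell (4,10): code 1001 → (5.000,10.314)–(4.000,10.267)
cell (5,3): code 0100 → (5.302,4.000)–(6.000,3.846)
cell (5,4): code 1110 → (5.000,4.083)–(5.302,4.000)
cell (5,10): code 1001 → (6.000,10.208)–(5.000,10.314)
cell (6,3): code 0010 → (6.000,3.846)–(6.244,4.000)
cell (6,4): code 0111 → (6.244,4.000)–(7.000,4.837)
cell (6,9): code 1011 → (7.000,9.786)–(6.549,10.000)
cell (6,10): code 0001 → (6.549,10.000)–(6.000,10.208)
cell (7,4): code 0010 → (7.000,4.837)–(7.098,5.000)
cell (7,5): code 0011 → (7.098,5.000)–(7.217,6.000)
cell (7,6): code 0011 → (7.217,6.000)–(7.448,7.000)
cell (7,7): code 0011 → (7.448,7.000)–(7.792,8.000)
cell (7,8): code 0011 → (7.792,8.000)–(7.675,9.000)
cell (7,9): code 0001 → (7.675,9.000)–(7.000,9.786)
total: 24 segments, chained into 1 closed loop(s), length Σ = 18.710063

segments=24 loops=1 length=18.710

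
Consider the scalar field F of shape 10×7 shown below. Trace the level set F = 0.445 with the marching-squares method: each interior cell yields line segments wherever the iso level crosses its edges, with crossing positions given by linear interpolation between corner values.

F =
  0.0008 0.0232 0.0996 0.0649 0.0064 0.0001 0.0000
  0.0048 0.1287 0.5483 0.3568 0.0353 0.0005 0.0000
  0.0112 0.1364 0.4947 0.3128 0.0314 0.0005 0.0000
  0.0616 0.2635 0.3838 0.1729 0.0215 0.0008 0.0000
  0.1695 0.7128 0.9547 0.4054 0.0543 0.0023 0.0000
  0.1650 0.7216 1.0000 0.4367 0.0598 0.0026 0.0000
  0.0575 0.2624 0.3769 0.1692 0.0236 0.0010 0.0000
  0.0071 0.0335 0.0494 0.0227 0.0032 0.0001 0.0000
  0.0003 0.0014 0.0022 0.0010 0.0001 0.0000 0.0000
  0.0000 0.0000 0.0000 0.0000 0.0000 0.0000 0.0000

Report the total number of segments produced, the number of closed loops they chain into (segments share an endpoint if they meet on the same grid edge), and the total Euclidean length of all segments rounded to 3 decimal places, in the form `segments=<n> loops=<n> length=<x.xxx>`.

cell (0,1): code 0100 → (0.770,2.000)–(1.000,1.754)
cell (0,2): code 1000 → (1.000,2.539)–(0.770,2.000)
cell (1,1): code 0110 → (1.000,1.754)–(2.000,1.861)
cell (1,2): code 1001 → (2.000,2.273)–(1.000,2.539)
cell (2,1): code 0010 → (2.000,1.861)–(2.448,2.000)
cell (2,2): code 0001 → (2.448,2.000)–(2.000,2.273)
cell (3,0): code 0100 → (3.404,1.000)–(4.000,0.507)
cell (3,1): code 1100 → (3.107,2.000)–(3.404,1.000)
cell (3,2): code 1000 → (4.000,2.928)–(3.107,2.000)
cell (4,0): code 0110 → (4.000,0.507)–(5.000,0.503)
cell (4,2): code 1001 → (5.000,2.985)–(4.000,2.928)
cell (5,0): code 0010 → (5.000,0.503)–(5.602,1.000)
cell (5,1): code 0011 → (5.602,1.000)–(5.891,2.000)
cell (5,2): code 0001 → (5.891,2.000)–(5.000,2.985)
total: 14 segments, chained into 2 closed loop(s), length Σ = 12.213854

segments=14 loops=2 length=12.214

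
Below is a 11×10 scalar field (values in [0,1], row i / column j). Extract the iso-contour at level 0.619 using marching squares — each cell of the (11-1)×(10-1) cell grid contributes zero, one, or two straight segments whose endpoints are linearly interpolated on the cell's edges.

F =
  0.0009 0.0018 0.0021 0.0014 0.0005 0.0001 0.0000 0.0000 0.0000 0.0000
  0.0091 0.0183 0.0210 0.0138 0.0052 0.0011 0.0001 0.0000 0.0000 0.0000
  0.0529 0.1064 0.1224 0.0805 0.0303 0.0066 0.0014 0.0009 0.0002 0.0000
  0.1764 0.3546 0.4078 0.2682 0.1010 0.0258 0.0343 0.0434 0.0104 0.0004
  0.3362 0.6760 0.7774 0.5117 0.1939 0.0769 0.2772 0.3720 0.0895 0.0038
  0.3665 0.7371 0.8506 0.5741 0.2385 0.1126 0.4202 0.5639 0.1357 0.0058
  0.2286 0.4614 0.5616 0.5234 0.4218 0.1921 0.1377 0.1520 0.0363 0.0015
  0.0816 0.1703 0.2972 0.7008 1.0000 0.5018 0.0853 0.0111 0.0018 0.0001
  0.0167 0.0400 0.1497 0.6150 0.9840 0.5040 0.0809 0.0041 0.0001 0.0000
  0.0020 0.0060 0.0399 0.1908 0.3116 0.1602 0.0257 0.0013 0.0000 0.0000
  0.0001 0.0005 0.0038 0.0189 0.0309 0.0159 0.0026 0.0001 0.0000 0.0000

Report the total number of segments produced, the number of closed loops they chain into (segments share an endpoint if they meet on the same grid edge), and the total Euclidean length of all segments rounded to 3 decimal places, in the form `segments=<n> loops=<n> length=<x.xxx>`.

cell (3,0): code 0100 → (3.823,1.000)–(4.000,0.832)
cell (3,1): code 1100 → (3.571,2.000)–(3.823,1.000)
cell (3,2): code 1000 → (4.000,2.596)–(3.571,2.000)
cell (4,0): code 0110 → (4.000,0.832)–(5.000,0.681)
cell (4,2): code 1001 → (5.000,2.838)–(4.000,2.596)
cell (5,0): code 0010 → (5.000,0.681)–(5.428,1.000)
cell (5,1): code 0011 → (5.428,1.000)–(5.801,2.000)
cell (5,2): code 0001 → (5.801,2.000)–(5.000,2.838)
cell (6,2): code 0100 → (6.539,3.000)–(7.000,2.797)
cell (6,3): code 1100 → (6.341,4.000)–(6.539,3.000)
cell (6,4): code 1000 → (7.000,4.765)–(6.341,4.000)
cell (7,2): code 0010 → (7.000,2.797)–(7.953,3.000)
cell (7,3): code 0111 → (7.953,3.000)–(8.000,3.011)
cell (7,4): code 1001 → (8.000,4.760)–(7.000,4.765)
cell (8,3): code 0010 → (8.000,3.011)–(8.543,4.000)
cell (8,4): code 0001 → (8.543,4.000)–(8.000,4.760)
total: 16 segments, chained into 2 closed loop(s), length Σ = 13.427617

segments=16 loops=2 length=13.428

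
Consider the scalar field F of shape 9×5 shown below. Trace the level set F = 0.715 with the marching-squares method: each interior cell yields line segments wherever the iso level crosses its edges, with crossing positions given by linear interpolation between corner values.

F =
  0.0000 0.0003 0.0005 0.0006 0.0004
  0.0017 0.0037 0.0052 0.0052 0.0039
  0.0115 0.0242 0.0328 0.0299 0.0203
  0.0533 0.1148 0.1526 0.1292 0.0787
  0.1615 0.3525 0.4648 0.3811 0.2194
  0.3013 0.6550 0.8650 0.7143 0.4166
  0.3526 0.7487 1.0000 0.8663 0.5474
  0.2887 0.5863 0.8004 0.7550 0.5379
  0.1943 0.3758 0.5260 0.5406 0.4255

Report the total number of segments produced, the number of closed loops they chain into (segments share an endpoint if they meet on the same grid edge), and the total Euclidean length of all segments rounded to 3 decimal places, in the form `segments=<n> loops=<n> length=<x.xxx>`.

cell (4,1): code 0100 → (4.625,2.000)–(5.000,1.286)
cell (4,2): code 1000 → (5.000,2.995)–(4.625,2.000)
cell (5,0): code 0100 → (5.640,1.000)–(6.000,0.915)
cell (5,1): code 1110 → (5.000,1.286)–(5.640,1.000)
cell (5,2): code 1101 → (5.005,3.000)–(5.000,2.995)
cell (5,3): code 1000 → (6.000,3.474)–(5.005,3.000)
cell (6,0): code 0010 → (6.000,0.915)–(6.208,1.000)
cell (6,1): code 0111 → (6.208,1.000)–(7.000,1.601)
cell (6,3): code 1001 → (7.000,3.184)–(6.000,3.474)
cell (7,1): code 0010 → (7.000,1.601)–(7.311,2.000)
cell (7,2): code 0011 → (7.311,2.000)–(7.187,3.000)
cell (7,3): code 0001 → (7.187,3.000)–(7.000,3.184)
total: 12 segments, chained into 1 closed loop(s), length Σ = 8.086328

segments=12 loops=1 length=8.086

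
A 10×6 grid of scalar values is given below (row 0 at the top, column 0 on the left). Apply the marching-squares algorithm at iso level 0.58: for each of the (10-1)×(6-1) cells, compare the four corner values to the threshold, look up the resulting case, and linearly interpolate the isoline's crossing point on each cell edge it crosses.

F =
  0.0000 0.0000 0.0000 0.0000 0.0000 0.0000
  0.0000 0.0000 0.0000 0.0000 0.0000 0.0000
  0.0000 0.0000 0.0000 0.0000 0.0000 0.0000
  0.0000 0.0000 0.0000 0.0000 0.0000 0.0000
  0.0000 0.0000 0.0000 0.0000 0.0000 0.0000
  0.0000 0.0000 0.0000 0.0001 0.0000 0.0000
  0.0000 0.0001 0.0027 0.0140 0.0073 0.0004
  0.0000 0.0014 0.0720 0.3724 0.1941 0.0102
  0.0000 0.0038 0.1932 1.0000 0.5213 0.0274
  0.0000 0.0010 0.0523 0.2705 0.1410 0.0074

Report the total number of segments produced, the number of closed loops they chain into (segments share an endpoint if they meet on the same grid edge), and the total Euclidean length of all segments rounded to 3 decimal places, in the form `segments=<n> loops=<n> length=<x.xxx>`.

cell (7,2): code 0100 → (7.331,3.000)–(8.000,2.479)
cell (7,3): code 1000 → (8.000,3.877)–(7.331,3.000)
cell (8,2): code 0010 → (8.000,2.479)–(8.576,3.000)
cell (8,3): code 0001 → (8.576,3.000)–(8.000,3.877)
total: 4 segments, chained into 1 closed loop(s), length Σ = 3.776917

segments=4 loops=1 length=3.777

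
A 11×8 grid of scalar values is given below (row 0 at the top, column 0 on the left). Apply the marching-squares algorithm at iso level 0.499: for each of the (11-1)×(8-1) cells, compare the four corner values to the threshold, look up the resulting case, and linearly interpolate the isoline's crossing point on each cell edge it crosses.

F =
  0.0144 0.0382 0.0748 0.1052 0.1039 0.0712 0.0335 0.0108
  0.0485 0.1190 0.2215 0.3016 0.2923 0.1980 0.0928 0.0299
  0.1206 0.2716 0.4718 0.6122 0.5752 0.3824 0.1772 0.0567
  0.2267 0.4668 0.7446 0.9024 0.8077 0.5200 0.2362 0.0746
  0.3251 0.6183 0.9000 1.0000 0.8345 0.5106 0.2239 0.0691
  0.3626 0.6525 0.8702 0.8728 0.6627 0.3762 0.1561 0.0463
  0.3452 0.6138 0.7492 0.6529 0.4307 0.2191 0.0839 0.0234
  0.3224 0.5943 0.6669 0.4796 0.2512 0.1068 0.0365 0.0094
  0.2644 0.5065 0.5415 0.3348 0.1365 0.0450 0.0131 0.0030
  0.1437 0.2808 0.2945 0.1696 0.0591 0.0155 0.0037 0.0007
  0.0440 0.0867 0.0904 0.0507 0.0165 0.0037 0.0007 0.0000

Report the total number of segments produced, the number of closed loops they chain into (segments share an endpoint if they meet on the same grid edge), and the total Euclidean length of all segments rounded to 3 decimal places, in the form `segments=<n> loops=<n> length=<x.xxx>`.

segments=24 loops=1 length=17.508

cell (1,2): code 0100 → (1.636,3.000)–(2.000,2.194)
cell (1,3): code 1100 → (1.731,4.000)–(1.636,3.000)
cell (1,4): code 1000 → (2.000,4.395)–(1.731,4.000)
cell (2,1): code 0100 → (2.100,2.000)–(3.000,1.116)
cell (2,2): code 1110 → (2.000,2.194)–(2.100,2.000)
cell (2,4): code 1101 → (2.847,5.000)–(2.000,4.395)
cell (2,5): code 1000 → (3.000,5.074)–(2.847,5.000)
cell (3,0): code 0100 → (3.213,1.000)–(4.000,0.593)
cell (3,1): code 1110 → (3.000,1.116)–(3.213,1.000)
cell (3,5): code 1001 → (4.000,5.040)–(3.000,5.074)
cell (4,0): code 0110 → (4.000,0.593)–(5.000,0.471)
cell (4,4): code 1011 → (5.000,4.571)–(4.086,5.000)
cell (4,5): code 0001 → (4.086,5.000)–(4.000,5.040)
cell (5,0): code 0110 → (5.000,0.471)–(6.000,0.573)
cell (5,3): code 1011 → (6.000,3.693)–(5.706,4.000)
cell (5,4): code 0001 → (5.706,4.000)–(5.000,4.571)
cell (6,0): code 0110 → (6.000,0.573)–(7.000,0.650)
cell (6,2): code 1011 → (7.000,2.896)–(6.888,3.000)
cell (6,3): code 0001 → (6.888,3.000)–(6.000,3.693)
cell (7,0): code 0110 → (7.000,0.650)–(8.000,0.969)
cell (7,2): code 1001 → (8.000,2.206)–(7.000,2.896)
cell (8,0): code 0010 → (8.000,0.969)–(8.033,1.000)
cell (8,1): code 0011 → (8.033,1.000)–(8.172,2.000)
cell (8,2): code 0001 → (8.172,2.000)–(8.000,2.206)
total: 24 segments, chained into 1 closed loop(s), length Σ = 17.507813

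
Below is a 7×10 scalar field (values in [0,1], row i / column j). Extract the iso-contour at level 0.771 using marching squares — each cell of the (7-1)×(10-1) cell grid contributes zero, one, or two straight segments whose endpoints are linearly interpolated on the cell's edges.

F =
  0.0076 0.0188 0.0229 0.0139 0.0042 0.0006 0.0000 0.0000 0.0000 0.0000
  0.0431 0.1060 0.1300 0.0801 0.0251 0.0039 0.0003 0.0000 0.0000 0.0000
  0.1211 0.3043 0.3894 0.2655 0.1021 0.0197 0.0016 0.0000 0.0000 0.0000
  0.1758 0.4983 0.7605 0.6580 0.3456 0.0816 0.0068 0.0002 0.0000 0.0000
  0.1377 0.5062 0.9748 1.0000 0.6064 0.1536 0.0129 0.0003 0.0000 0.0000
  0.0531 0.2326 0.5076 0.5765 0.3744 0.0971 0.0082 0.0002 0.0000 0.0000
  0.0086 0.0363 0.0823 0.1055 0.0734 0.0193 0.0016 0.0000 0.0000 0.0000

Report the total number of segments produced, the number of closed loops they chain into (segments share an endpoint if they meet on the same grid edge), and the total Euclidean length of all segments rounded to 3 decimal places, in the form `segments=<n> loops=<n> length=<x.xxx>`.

cell (3,1): code 0100 → (3.049,2.000)–(4.000,1.565)
cell (3,2): code 1100 → (3.330,3.000)–(3.049,2.000)
cell (3,3): code 1000 → (4.000,3.582)–(3.330,3.000)
cell (4,1): code 0010 → (4.000,1.565)–(4.436,2.000)
cell (4,2): code 0011 → (4.436,2.000)–(4.541,3.000)
cell (4,3): code 0001 → (4.541,3.000)–(4.000,3.582)
total: 6 segments, chained into 1 closed loop(s), length Σ = 5.387338

segments=6 loops=1 length=5.387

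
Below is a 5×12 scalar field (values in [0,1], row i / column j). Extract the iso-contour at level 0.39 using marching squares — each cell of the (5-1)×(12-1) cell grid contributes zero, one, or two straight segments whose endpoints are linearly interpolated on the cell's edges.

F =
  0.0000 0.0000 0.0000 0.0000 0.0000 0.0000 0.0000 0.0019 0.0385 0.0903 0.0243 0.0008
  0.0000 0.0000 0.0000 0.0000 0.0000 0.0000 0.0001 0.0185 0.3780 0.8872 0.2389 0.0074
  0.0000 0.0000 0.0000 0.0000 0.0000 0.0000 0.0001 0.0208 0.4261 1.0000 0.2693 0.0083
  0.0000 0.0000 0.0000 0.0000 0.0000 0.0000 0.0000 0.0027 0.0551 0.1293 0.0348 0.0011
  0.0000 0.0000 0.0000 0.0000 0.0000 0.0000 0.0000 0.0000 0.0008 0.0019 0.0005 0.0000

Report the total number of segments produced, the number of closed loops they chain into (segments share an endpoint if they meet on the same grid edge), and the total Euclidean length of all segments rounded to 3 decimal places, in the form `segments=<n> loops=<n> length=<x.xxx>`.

segments=8 loops=1 length=6.546

cell (0,8): code 0100 → (0.376,9.000)–(1.000,8.024)
cell (0,9): code 1000 → (1.000,9.767)–(0.376,9.000)
cell (1,7): code 0100 → (1.249,8.000)–(2.000,7.911)
cell (1,8): code 1110 → (1.000,8.024)–(1.249,8.000)
cell (1,9): code 1001 → (2.000,9.835)–(1.000,9.767)
cell (2,7): code 0010 → (2.000,7.911)–(2.097,8.000)
cell (2,8): code 0011 → (2.097,8.000)–(2.701,9.000)
cell (2,9): code 0001 → (2.701,9.000)–(2.000,9.835)
total: 8 segments, chained into 1 closed loop(s), length Σ = 6.545720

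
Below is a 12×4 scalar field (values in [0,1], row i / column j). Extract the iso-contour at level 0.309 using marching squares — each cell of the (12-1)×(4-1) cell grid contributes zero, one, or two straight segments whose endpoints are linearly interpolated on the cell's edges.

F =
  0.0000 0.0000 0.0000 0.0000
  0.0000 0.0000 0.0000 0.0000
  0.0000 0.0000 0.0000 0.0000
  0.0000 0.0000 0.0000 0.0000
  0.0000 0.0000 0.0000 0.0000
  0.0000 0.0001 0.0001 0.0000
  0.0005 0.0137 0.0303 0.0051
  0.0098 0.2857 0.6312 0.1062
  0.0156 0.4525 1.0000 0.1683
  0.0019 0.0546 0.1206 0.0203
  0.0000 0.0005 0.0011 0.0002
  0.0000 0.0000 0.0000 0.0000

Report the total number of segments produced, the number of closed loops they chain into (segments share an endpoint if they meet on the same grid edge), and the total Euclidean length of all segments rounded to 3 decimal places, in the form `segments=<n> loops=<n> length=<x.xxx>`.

cell (6,1): code 0100 → (6.464,2.000)–(7.000,1.067)
cell (6,2): code 1000 → (7.000,2.614)–(6.464,2.000)
cell (7,0): code 0100 → (7.140,1.000)–(8.000,0.672)
cell (7,1): code 1110 → (7.000,1.067)–(7.140,1.000)
cell (7,2): code 1001 → (8.000,2.831)–(7.000,2.614)
cell (8,0): code 0010 → (8.000,0.672)–(8.361,1.000)
cell (8,1): code 0011 → (8.361,1.000)–(8.786,2.000)
cell (8,2): code 0001 → (8.786,2.000)–(8.000,2.831)
total: 8 segments, chained into 1 closed loop(s), length Σ = 6.707921

segments=8 loops=1 length=6.708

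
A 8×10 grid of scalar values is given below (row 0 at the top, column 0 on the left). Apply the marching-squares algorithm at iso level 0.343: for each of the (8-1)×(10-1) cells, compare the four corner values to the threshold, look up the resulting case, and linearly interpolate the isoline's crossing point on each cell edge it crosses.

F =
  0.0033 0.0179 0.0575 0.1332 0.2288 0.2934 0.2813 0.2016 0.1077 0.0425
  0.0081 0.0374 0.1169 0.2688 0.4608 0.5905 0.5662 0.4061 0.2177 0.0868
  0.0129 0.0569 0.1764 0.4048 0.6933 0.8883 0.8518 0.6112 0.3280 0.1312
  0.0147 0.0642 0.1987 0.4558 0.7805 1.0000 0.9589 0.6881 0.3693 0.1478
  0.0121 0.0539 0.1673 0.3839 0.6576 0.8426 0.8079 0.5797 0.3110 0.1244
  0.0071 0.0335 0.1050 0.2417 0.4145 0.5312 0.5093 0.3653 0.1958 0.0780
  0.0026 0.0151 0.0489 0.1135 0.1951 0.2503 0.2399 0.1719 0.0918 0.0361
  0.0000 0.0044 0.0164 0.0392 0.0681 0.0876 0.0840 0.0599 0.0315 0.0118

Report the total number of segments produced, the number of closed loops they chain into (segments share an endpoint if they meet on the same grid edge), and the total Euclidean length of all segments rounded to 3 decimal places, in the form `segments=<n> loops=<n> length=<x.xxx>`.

segments=22 loops=1 length=17.265

cell (0,3): code 0100 → (0.492,4.000)–(1.000,3.386)
cell (0,4): code 1100 → (0.167,5.000)–(0.492,4.000)
cell (0,5): code 1100 → (0.217,6.000)–(0.167,5.000)
cell (0,6): code 1100 → (0.691,7.000)–(0.217,6.000)
cell (0,7): code 1000 → (1.000,7.335)–(0.691,7.000)
cell (1,2): code 0100 → (1.546,3.000)–(2.000,2.729)
cell (1,3): code 1110 → (1.000,3.386)–(1.546,3.000)
cell (1,7): code 1001 → (2.000,7.947)–(1.000,7.335)
cell (2,2): code 0110 → (2.000,2.729)–(3.000,2.561)
cell (2,7): code 1101 → (2.363,8.000)–(2.000,7.947)
cell (2,8): code 1000 → (3.000,8.119)–(2.363,8.000)
cell (3,2): code 0110 → (3.000,2.561)–(4.000,2.811)
cell (3,7): code 1011 → (4.000,7.881)–(3.451,8.000)
cell (3,8): code 0001 → (3.451,8.000)–(3.000,8.119)
cell (4,2): code 0010 → (4.000,2.811)–(4.288,3.000)
cell (4,3): code 0111 → (4.288,3.000)–(5.000,3.586)
cell (4,7): code 1001 → (5.000,7.132)–(4.000,7.881)
cell (5,3): code 0010 → (5.000,3.586)–(5.326,4.000)
cell (5,4): code 0011 → (5.326,4.000)–(5.670,5.000)
cell (5,5): code 0011 → (5.670,5.000)–(5.617,6.000)
cell (5,6): code 0011 → (5.617,6.000)–(5.115,7.000)
cell (5,7): code 0001 → (5.115,7.000)–(5.000,7.132)
total: 22 segments, chained into 1 closed loop(s), length Σ = 17.265052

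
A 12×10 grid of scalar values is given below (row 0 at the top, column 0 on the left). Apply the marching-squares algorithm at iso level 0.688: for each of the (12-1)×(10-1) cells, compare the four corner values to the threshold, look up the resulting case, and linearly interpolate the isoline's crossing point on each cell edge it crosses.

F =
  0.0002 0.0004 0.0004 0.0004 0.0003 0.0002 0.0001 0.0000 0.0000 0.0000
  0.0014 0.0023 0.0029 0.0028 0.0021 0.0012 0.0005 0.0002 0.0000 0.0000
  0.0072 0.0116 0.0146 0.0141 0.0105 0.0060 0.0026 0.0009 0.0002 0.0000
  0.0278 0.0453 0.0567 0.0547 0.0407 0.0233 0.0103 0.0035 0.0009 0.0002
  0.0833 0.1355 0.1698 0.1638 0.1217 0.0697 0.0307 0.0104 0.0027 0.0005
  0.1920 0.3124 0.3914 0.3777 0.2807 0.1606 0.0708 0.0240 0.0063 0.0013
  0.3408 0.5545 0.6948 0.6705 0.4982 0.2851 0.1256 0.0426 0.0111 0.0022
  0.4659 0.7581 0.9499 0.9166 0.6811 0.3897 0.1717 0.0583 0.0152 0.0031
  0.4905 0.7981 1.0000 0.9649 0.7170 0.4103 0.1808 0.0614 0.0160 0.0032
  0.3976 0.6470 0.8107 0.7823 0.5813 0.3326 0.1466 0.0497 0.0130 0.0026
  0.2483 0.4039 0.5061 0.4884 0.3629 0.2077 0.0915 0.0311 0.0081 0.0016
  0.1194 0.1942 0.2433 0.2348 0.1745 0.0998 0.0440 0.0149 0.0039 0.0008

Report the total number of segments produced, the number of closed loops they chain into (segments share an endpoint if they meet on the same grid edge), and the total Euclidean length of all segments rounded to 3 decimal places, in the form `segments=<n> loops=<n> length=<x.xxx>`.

segments=16 loops=1 length=10.777

cell (5,1): code 0100 → (5.978,2.000)–(6.000,1.952)
cell (5,2): code 1000 → (6.000,2.280)–(5.978,2.000)
cell (6,0): code 0100 → (6.656,1.000)–(7.000,0.760)
cell (6,1): code 1110 → (6.000,1.952)–(6.656,1.000)
cell (6,2): code 1101 → (6.071,3.000)–(6.000,2.280)
cell (6,3): code 1000 → (7.000,3.971)–(6.071,3.000)
cell (7,0): code 0110 → (7.000,0.760)–(8.000,0.642)
cell (7,3): code 1101 → (7.192,4.000)–(7.000,3.971)
cell (7,4): code 1000 → (8.000,4.095)–(7.192,4.000)
cell (8,0): code 0010 → (8.000,0.642)–(8.729,1.000)
cell (8,1): code 0111 → (8.729,1.000)–(9.000,1.250)
cell (8,3): code 1011 → (9.000,3.469)–(8.214,4.000)
cell (8,4): code 0001 → (8.214,4.000)–(8.000,4.095)
cell (9,1): code 0010 → (9.000,1.250)–(9.403,2.000)
cell (9,2): code 0011 → (9.403,2.000)–(9.321,3.000)
cell (9,3): code 0001 → (9.321,3.000)–(9.000,3.469)
total: 16 segments, chained into 1 closed loop(s), length Σ = 10.777380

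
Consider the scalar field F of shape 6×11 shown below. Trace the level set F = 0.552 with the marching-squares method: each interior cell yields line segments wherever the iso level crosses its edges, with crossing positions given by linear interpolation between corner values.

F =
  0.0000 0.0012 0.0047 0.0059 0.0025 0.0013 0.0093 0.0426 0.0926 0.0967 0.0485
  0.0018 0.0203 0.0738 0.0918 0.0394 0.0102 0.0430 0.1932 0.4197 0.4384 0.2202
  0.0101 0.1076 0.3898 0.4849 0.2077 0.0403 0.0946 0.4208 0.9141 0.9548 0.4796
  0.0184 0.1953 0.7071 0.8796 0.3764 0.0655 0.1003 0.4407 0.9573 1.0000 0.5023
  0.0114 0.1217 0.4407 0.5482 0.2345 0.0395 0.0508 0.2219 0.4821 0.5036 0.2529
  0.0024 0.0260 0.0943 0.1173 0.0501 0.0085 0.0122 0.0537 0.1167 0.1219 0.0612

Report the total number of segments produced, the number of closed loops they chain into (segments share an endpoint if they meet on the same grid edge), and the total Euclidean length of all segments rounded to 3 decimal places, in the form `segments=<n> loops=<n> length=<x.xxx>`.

segments=14 loops=2 length=14.233

cell (1,7): code 0100 → (1.268,8.000)–(2.000,7.266)
cell (1,8): code 1100 → (1.220,9.000)–(1.268,8.000)
cell (1,9): code 1000 → (2.000,9.848)–(1.220,9.000)
cell (2,1): code 0100 → (2.511,2.000)–(3.000,1.697)
cell (2,2): code 1100 → (2.170,3.000)–(2.511,2.000)
cell (2,3): code 1000 → (3.000,3.651)–(2.170,3.000)
cell (2,7): code 0110 → (2.000,7.266)–(3.000,7.215)
cell (2,9): code 1001 → (3.000,9.900)–(2.000,9.848)
cell (3,1): code 0010 → (3.000,1.697)–(3.582,2.000)
cell (3,2): code 0011 → (3.582,2.000)–(3.989,3.000)
cell (3,3): code 0001 → (3.989,3.000)–(3.000,3.651)
cell (3,7): code 0010 → (3.000,7.215)–(3.853,8.000)
cell (3,8): code 0011 → (3.853,8.000)–(3.902,9.000)
cell (3,9): code 0001 → (3.902,9.000)–(3.000,9.900)
total: 14 segments, chained into 2 closed loop(s), length Σ = 14.233398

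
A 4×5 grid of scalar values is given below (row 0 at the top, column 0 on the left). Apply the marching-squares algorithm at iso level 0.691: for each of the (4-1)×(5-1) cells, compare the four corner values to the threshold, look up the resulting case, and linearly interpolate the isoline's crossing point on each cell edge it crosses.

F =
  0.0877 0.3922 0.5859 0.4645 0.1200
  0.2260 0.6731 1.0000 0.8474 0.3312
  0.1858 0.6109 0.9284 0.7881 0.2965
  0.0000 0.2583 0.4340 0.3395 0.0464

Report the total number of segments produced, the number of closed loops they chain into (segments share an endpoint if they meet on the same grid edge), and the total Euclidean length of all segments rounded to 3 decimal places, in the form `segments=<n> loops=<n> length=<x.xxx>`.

segments=8 loops=1 length=7.009

cell (0,1): code 0100 → (0.254,2.000)–(1.000,1.055)
cell (0,2): code 1100 → (0.592,3.000)–(0.254,2.000)
cell (0,3): code 1000 → (1.000,3.303)–(0.592,3.000)
cell (1,1): code 0110 → (1.000,1.055)–(2.000,1.252)
cell (1,3): code 1001 → (2.000,3.198)–(1.000,3.303)
cell (2,1): code 0010 → (2.000,1.252)–(2.480,2.000)
cell (2,2): code 0011 → (2.480,2.000)–(2.216,3.000)
cell (2,3): code 0001 → (2.216,3.000)–(2.000,3.198)
total: 8 segments, chained into 1 closed loop(s), length Σ = 7.009050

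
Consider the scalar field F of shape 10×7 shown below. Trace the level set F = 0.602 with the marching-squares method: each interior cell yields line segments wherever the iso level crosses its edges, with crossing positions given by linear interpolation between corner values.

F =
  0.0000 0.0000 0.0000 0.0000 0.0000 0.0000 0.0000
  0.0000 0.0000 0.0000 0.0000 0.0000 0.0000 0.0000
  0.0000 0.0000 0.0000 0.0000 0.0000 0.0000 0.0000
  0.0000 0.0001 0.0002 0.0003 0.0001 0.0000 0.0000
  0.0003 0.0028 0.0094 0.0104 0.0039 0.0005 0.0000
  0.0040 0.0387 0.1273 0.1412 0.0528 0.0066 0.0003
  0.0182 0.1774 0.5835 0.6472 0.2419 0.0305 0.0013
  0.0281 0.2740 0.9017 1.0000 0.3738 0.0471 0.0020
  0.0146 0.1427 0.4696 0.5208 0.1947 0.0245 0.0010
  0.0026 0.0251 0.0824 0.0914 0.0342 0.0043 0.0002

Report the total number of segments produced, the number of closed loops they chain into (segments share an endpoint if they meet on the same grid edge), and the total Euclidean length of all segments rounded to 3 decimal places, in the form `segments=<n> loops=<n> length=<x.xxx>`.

segments=8 loops=1 length=6.236

cell (5,2): code 0100 → (5.911,3.000)–(6.000,2.290)
cell (5,3): code 1000 → (6.000,3.112)–(5.911,3.000)
cell (6,1): code 0100 → (6.058,2.000)–(7.000,1.523)
cell (6,2): code 1110 → (6.000,2.290)–(6.058,2.000)
cell (6,3): code 1001 → (7.000,3.636)–(6.000,3.112)
cell (7,1): code 0010 → (7.000,1.523)–(7.694,2.000)
cell (7,2): code 0011 → (7.694,2.000)–(7.831,3.000)
cell (7,3): code 0001 → (7.831,3.000)–(7.000,3.636)
total: 8 segments, chained into 1 closed loop(s), length Σ = 6.236429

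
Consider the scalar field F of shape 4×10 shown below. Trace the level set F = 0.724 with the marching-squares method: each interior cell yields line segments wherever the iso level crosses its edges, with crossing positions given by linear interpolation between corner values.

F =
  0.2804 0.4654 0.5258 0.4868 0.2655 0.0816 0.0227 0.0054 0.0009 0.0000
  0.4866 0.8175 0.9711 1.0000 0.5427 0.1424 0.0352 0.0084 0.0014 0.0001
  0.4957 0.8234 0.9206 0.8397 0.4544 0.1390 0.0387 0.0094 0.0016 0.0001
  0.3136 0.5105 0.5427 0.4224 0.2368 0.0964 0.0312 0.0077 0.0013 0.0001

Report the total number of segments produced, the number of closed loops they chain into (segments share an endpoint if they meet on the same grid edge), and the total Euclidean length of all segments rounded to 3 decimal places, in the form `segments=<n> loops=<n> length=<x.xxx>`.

segments=10 loops=1 length=8.180

cell (0,0): code 0100 → (0.734,1.000)–(1.000,0.717)
cell (0,1): code 1100 → (0.445,2.000)–(0.734,1.000)
cell (0,2): code 1100 → (0.462,3.000)–(0.445,2.000)
cell (0,3): code 1000 → (1.000,3.604)–(0.462,3.000)
cell (1,0): code 0110 → (1.000,0.717)–(2.000,0.697)
cell (1,3): code 1001 → (2.000,3.300)–(1.000,3.604)
cell (2,0): code 0010 → (2.000,0.697)–(2.318,1.000)
cell (2,1): code 0011 → (2.318,1.000)–(2.520,2.000)
cell (2,2): code 0011 → (2.520,2.000)–(2.277,3.000)
cell (2,3): code 0001 → (2.277,3.000)–(2.000,3.300)
total: 10 segments, chained into 1 closed loop(s), length Σ = 8.179855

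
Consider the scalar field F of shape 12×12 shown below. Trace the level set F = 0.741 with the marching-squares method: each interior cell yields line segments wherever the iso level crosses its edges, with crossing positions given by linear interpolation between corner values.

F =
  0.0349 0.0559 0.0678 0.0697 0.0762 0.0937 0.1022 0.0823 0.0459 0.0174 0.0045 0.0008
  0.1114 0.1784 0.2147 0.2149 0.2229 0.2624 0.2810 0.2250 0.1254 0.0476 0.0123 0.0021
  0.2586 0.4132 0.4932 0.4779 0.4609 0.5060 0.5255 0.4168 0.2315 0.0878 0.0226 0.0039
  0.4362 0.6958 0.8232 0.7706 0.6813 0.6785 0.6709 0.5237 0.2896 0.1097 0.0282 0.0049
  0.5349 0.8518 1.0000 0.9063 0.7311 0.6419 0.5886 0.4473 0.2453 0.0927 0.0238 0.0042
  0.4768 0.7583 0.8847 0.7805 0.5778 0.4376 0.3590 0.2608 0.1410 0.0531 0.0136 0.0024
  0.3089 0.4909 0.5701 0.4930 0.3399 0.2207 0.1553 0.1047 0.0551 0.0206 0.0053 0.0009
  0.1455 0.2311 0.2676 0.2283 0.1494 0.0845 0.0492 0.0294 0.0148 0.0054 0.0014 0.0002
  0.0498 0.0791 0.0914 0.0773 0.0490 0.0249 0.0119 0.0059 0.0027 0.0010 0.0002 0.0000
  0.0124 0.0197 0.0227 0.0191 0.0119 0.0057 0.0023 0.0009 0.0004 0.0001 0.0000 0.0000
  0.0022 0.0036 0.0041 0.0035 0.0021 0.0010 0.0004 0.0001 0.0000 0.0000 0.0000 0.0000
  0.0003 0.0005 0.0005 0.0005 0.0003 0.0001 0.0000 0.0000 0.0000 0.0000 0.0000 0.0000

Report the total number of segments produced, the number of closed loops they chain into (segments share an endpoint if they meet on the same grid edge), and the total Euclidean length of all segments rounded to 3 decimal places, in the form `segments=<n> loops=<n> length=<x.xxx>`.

cell (2,1): code 0100 → (2.751,2.000)–(3.000,1.355)
cell (2,2): code 1100 → (2.899,3.000)–(2.751,2.000)
cell (2,3): code 1000 → (3.000,3.331)–(2.899,3.000)
cell (3,0): code 0100 → (3.290,1.000)–(4.000,0.650)
cell (3,1): code 1110 → (3.000,1.355)–(3.290,1.000)
cell (3,3): code 1001 → (4.000,3.943)–(3.000,3.331)
cell (4,0): code 0110 → (4.000,0.650)–(5.000,0.939)
cell (4,3): code 1001 → (5.000,3.195)–(4.000,3.943)
cell (5,0): code 0010 → (5.000,0.939)–(5.065,1.000)
cell (5,1): code 0011 → (5.065,1.000)–(5.457,2.000)
cell (5,2): code 0011 → (5.457,2.000)–(5.137,3.000)
cell (5,3): code 0001 → (5.137,3.000)–(5.000,3.195)
total: 12 segments, chained into 1 closed loop(s), length Σ = 9.212619

segments=12 loops=1 length=9.213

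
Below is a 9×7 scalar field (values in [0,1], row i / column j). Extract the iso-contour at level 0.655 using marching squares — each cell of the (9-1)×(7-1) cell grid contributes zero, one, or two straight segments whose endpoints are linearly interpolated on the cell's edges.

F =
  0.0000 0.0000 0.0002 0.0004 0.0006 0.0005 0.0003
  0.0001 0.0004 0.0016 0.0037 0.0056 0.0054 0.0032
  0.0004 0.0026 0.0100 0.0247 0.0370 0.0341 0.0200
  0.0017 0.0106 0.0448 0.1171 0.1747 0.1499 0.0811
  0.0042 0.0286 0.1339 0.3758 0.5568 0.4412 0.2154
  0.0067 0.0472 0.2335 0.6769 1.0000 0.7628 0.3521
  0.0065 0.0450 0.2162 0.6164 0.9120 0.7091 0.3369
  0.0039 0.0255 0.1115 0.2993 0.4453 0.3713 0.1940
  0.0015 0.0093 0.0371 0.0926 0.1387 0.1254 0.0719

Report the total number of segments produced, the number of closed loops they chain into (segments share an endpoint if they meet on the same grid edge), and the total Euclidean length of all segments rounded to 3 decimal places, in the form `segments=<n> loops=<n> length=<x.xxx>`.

segments=10 loops=1 length=7.174

cell (4,2): code 0100 → (4.927,3.000)–(5.000,2.951)
cell (4,3): code 1100 → (4.222,4.000)–(4.927,3.000)
cell (4,4): code 1100 → (4.665,5.000)–(4.222,4.000)
cell (4,5): code 1000 → (5.000,5.262)–(4.665,5.000)
cell (5,2): code 0010 → (5.000,2.951)–(5.362,3.000)
cell (5,3): code 0111 → (5.362,3.000)–(6.000,3.131)
cell (5,5): code 1001 → (6.000,5.145)–(5.000,5.262)
cell (6,3): code 0010 → (6.000,3.131)–(6.551,4.000)
cell (6,4): code 0011 → (6.551,4.000)–(6.160,5.000)
cell (6,5): code 0001 → (6.160,5.000)–(6.000,5.145)
total: 10 segments, chained into 1 closed loop(s), length Σ = 7.173797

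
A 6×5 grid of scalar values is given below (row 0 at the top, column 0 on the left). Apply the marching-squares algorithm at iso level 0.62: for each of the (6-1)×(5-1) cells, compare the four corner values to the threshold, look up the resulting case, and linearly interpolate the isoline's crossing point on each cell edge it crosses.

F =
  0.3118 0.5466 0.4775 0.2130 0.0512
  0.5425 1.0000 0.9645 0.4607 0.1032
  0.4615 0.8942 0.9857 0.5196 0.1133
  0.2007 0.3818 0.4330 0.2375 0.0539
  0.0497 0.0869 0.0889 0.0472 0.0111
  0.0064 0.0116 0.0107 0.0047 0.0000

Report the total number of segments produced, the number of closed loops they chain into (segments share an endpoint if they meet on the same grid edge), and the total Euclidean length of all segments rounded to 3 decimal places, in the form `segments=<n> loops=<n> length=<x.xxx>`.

segments=8 loops=1 length=8.060

cell (0,0): code 0100 → (0.162,1.000)–(1.000,0.169)
cell (0,1): code 1100 → (0.293,2.000)–(0.162,1.000)
cell (0,2): code 1000 → (1.000,2.684)–(0.293,2.000)
cell (1,0): code 0110 → (1.000,0.169)–(2.000,0.366)
cell (1,2): code 1001 → (2.000,2.785)–(1.000,2.684)
cell (2,0): code 0010 → (2.000,0.366)–(2.535,1.000)
cell (2,1): code 0011 → (2.535,1.000)–(2.662,2.000)
cell (2,2): code 0001 → (2.662,2.000)–(2.000,2.785)
total: 8 segments, chained into 1 closed loop(s), length Σ = 8.060347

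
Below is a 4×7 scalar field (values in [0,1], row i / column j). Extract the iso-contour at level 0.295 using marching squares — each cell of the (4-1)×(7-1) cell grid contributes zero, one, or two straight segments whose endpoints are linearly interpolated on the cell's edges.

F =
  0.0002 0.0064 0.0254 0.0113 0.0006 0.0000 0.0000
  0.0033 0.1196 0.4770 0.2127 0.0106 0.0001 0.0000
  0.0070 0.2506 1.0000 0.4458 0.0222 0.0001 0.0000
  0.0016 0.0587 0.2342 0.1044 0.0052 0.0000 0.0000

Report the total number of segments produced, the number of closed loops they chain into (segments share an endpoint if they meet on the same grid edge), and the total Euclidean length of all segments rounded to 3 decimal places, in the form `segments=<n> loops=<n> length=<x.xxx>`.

segments=8 loops=1 length=6.738

cell (0,1): code 0100 → (0.597,2.000)–(1.000,1.491)
cell (0,2): code 1000 → (1.000,2.689)–(0.597,2.000)
cell (1,1): code 0110 → (1.000,1.491)–(2.000,1.059)
cell (1,2): code 1101 → (1.353,3.000)–(1.000,2.689)
cell (1,3): code 1000 → (2.000,3.356)–(1.353,3.000)
cell (2,1): code 0010 → (2.000,1.059)–(2.921,2.000)
cell (2,2): code 0011 → (2.921,2.000)–(2.442,3.000)
cell (2,3): code 0001 → (2.442,3.000)–(2.000,3.356)
total: 8 segments, chained into 1 closed loop(s), length Σ = 6.737922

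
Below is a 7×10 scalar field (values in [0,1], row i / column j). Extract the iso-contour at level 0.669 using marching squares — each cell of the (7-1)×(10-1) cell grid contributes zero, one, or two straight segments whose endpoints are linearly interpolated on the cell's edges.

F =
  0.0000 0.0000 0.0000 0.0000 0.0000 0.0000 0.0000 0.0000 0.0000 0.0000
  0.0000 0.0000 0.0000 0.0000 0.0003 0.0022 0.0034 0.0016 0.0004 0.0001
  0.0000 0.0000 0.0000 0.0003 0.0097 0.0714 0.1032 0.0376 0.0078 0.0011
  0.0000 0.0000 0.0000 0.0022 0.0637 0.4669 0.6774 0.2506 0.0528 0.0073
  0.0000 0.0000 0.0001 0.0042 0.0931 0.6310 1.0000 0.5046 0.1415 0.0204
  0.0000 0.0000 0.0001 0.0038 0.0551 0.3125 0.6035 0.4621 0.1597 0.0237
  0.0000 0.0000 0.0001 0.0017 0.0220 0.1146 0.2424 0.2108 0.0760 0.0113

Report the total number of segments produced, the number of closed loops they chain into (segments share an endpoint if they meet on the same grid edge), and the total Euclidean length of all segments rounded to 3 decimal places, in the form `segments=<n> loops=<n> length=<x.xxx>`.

segments=6 loops=1 length=4.871

cell (2,5): code 0100 → (2.985,6.000)–(3.000,5.960)
cell (2,6): code 1000 → (3.000,6.020)–(2.985,6.000)
cell (3,5): code 0110 → (3.000,5.960)–(4.000,5.103)
cell (3,6): code 1001 → (4.000,6.668)–(3.000,6.020)
cell (4,5): code 0010 → (4.000,5.103)–(4.835,6.000)
cell (4,6): code 0001 → (4.835,6.000)–(4.000,6.668)
total: 6 segments, chained into 1 closed loop(s), length Σ = 4.870569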